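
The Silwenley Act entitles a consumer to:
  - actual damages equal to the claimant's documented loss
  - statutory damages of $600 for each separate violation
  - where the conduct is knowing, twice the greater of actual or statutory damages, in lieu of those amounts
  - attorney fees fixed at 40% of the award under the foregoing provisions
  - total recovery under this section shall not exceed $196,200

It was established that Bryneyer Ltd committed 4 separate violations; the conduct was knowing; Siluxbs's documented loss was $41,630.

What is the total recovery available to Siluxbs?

Statutory damages: 4 × $600 = $2,400
Greater of actual damages ($41,630) or statutory damages ($2,400): $41,630
Doubled: 2 × $41,630 = $83,260
Attorney fees: 40% of $83,260 = $33,304
Total before cap: $83,260 + $33,304 = $116,564
Cap at $196,200: $116,564 is within the cap, no reduction.

Total recovery: $116,564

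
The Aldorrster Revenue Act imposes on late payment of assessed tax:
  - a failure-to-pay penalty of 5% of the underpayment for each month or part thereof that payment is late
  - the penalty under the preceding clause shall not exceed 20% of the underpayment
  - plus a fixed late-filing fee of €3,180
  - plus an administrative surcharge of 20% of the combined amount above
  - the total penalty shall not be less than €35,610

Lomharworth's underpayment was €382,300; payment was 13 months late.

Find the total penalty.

€95,568

Accrued rate: 5% × 13 = 65%, capped at 20% → 20%
Failure-to-pay penalty: 20% of €382,300 = €76,460
Penalty before surcharge: €76,460 + €3,180 = €79,640
Administrative surcharge: 20% of €79,640 = €15,928
Total penalty: €79,640 + €15,928 = €95,568
Minimum €35,610: €95,568 meets the minimum, no increase.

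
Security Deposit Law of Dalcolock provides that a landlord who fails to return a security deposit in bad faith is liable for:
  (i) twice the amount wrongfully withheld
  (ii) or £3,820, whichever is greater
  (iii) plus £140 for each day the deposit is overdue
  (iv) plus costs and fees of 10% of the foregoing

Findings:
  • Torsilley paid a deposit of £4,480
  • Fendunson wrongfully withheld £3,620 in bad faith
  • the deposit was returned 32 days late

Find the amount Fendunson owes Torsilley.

Doubled: 2 × £3,620 = £7,240
Minimum £3,820: £7,240 meets the minimum, no increase.
Late-return penalty: 32 × £140 = £4,480
Damages plus late penalty: £7,240 + £4,480 = £11,720
Costs and fees: 10% of £11,720 = £1,172
Total recovery: £11,720 + £1,172 = £12,892

£12,892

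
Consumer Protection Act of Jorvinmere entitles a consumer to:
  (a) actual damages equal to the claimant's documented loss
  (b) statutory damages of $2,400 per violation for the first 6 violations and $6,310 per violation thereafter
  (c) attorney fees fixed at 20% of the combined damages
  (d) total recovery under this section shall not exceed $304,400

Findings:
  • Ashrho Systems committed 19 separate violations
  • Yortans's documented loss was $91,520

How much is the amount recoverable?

$225,540

First 6 violations: 6 × $2,400 = $14,400
Remaining violations: (19 − 6) × $6,310 = $82,030
Statutory damages: $14,400 + $82,030 = $96,430
Combined damages: $91,520 + $96,430 = $187,950
Attorney fees: 20% of $187,950 = $37,590
Total before cap: $187,950 + $37,590 = $225,540
Cap at $304,400: $225,540 is within the cap, no reduction.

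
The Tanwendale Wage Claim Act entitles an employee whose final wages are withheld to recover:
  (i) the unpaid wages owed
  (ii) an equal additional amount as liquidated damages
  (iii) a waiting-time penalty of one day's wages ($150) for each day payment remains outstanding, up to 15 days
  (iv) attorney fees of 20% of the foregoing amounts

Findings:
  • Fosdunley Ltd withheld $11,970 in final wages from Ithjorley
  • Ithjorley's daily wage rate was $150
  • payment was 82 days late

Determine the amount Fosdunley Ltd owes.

Liquidated damages (equal amount): $11,970
Penalty days: min(82, 15) = 15
Waiting-time penalty: 15 × $150 = $2,250
Subtotal: $11,970 + $11,970 + $2,250 = $26,190
Attorney fees: 20% of $26,190 = $5,238
Total award: $26,190 + $5,238 = $31,428

$31,428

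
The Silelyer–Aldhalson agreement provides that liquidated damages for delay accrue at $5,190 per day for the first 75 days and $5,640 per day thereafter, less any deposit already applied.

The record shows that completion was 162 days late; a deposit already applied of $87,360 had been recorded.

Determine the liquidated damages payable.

Liquidated damages: $792,570

First 75 days: 75 × $5,190 = $389,250
Remaining days: (162 − 75) × $5,640 = $490,680
Accrued per-day damages: $389,250 + $490,680 = $879,930
Less deposit already applied: $879,930 − $87,360 = $792,570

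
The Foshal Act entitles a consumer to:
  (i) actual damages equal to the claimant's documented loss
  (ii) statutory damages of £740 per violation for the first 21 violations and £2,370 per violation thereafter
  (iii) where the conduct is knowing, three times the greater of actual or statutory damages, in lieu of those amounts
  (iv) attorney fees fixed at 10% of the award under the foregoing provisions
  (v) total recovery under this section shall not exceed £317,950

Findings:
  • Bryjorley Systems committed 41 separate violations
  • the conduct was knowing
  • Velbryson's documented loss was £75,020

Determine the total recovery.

First 21 violations: 21 × £740 = £15,540
Remaining violations: (41 − 21) × £2,370 = £47,400
Statutory damages: £15,540 + £47,400 = £62,940
Greater of actual damages (£75,020) or statutory damages (£62,940): £75,020
Trebled: 3 × £75,020 = £225,060
Attorney fees: 10% of £225,060 = £22,506
Total before cap: £225,060 + £22,506 = £247,566
Cap at £317,950: £247,566 is within the cap, no reduction.

£247,566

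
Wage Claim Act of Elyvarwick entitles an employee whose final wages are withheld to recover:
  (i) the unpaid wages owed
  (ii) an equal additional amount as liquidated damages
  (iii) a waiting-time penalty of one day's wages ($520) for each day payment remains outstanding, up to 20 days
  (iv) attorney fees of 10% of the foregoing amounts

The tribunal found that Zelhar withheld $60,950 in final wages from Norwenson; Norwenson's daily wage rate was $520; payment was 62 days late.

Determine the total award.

Total award: $145,530

Liquidated damages (equal amount): $60,950
Penalty days: min(62, 20) = 20
Waiting-time penalty: 20 × $520 = $10,400
Subtotal: $60,950 + $60,950 + $10,400 = $132,300
Attorney fees: 10% of $132,300 = $13,230
Total award: $132,300 + $13,230 = $145,530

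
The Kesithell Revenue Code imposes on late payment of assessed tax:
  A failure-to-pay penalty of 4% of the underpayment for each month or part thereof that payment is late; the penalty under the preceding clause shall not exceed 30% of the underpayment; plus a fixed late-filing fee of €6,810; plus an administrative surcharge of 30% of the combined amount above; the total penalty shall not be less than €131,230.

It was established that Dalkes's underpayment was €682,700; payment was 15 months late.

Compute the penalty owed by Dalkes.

Accrued rate: 4% × 15 = 60%, capped at 30% → 30%
Failure-to-pay penalty: 30% of €682,700 = €204,810
Penalty before surcharge: €204,810 + €6,810 = €211,620
Administrative surcharge: 30% of €211,620 = €63,486
Total penalty: €211,620 + €63,486 = €275,106
Minimum €131,230: €275,106 meets the minimum, no increase.

Penalty: €275,106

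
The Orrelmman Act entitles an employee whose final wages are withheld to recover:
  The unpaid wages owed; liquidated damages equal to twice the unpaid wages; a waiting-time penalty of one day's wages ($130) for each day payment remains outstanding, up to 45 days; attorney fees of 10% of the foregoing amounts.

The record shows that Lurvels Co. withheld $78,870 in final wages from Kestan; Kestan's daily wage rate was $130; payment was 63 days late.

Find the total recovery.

Doubled: 2 × $78,870 = $157,740
Penalty days: min(63, 45) = 45
Waiting-time penalty: 45 × $130 = $5,850
Subtotal: $78,870 + $157,740 + $5,850 = $242,460
Attorney fees: 10% of $242,460 = $24,246
Total award: $242,460 + $24,246 = $266,706

$266,706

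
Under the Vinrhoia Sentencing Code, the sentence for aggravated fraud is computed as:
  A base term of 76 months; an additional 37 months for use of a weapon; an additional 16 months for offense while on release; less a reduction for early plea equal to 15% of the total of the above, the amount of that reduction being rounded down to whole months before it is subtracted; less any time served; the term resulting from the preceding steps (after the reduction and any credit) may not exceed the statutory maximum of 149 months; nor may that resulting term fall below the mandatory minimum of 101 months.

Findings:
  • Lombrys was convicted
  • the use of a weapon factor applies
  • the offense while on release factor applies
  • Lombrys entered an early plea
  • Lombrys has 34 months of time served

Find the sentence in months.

Use of a weapon enhancement: +37 months
Offense while on release enhancement: +16 months
Adjusted term: 76 months + 37 months + 16 months = 129 months
Early plea reduction: 15% of 129 months = 19 months (rounded down)
After reduction: 129 − 19 = 110 months
Less time served: 110 months − 34 months = 76 months
Cap at 149 months: 76 months is within the cap, no reduction.
Minimum 101 months: 76 months is below the minimum → 101 months

101 months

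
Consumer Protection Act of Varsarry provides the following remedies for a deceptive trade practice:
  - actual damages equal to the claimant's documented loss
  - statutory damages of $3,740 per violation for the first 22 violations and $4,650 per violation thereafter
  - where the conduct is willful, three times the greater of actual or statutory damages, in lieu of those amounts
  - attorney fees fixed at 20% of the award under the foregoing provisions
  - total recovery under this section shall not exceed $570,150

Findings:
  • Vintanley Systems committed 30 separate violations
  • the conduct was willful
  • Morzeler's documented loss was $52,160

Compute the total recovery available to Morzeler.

First 22 violations: 22 × $3,740 = $82,280
Remaining violations: (30 − 22) × $4,650 = $37,200
Statutory damages: $82,280 + $37,200 = $119,480
Greater of actual damages ($52,160) or statutory damages ($119,480): $119,480
Trebled: 3 × $119,480 = $358,440
Attorney fees: 20% of $358,440 = $71,688
Total before cap: $358,440 + $71,688 = $430,128
Cap at $570,150: $430,128 is within the cap, no reduction.

$430,128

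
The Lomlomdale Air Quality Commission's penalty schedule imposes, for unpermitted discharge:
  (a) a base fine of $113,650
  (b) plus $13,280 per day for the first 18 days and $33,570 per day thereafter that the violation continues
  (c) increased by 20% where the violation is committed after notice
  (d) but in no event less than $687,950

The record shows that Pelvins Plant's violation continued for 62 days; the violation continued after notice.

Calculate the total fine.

First 18 days: 18 × $13,280 = $239,040
Remaining days: (62 − 18) × $33,570 = $1,477,080
Per-day component: $239,040 + $1,477,080 = $1,716,120
Base plus per-day: $113,650 + $1,716,120 = $1,829,770
Enhancement: 20% of $1,829,770 = $365,954
Enhanced fine: $1,829,770 + $365,954 = $2,195,724
Minimum $687,950: $2,195,724 meets the minimum, no increase.

$2,195,724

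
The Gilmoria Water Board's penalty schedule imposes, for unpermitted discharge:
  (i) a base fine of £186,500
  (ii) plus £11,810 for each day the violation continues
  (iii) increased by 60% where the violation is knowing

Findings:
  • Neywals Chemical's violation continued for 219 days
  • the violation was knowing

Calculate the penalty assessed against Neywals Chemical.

Civil penalty: £4,436,624

Per-day component: 219 × £11,810 = £2,586,390
Base plus per-day: £186,500 + £2,586,390 = £2,772,890
Enhancement: 60% of £2,772,890 = £1,663,734
Enhanced fine: £2,772,890 + £1,663,734 = £4,436,624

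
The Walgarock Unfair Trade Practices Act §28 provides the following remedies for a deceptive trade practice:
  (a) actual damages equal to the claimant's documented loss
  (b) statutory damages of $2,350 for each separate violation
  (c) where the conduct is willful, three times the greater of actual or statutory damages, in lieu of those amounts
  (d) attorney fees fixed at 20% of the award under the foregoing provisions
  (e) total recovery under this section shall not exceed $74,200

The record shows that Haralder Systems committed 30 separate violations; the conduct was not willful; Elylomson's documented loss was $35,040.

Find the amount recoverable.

Statutory damages: 30 × $2,350 = $70,500
Conduct not willful: the in-lieu enhancement does not apply.
Actual plus statutory damages: $35,040 + $70,500 = $105,540
Attorney fees: 20% of $105,540 = $21,108
Total before cap: $105,540 + $21,108 = $126,648
Cap at $74,200: $126,648 exceeds the cap → $74,200

$74,200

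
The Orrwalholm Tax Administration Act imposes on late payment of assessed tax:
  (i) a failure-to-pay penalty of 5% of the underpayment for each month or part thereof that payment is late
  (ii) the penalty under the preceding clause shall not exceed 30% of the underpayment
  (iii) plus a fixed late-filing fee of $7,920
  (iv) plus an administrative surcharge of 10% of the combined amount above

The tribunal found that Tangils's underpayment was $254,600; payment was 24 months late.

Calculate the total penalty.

$92,730

Accrued rate: 5% × 24 = 120%, capped at 30% → 30%
Failure-to-pay penalty: 30% of $254,600 = $76,380
Penalty before surcharge: $76,380 + $7,920 = $84,300
Administrative surcharge: 10% of $84,300 = $8,430
Total penalty: $84,300 + $8,430 = $92,730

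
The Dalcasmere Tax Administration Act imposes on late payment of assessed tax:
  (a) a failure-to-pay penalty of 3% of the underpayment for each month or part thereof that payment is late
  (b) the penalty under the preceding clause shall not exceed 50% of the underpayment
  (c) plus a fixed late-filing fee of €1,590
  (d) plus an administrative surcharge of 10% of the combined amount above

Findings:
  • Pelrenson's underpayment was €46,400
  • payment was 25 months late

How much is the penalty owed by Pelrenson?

€27,269

Accrued rate: 3% × 25 = 75%, capped at 50% → 50%
Failure-to-pay penalty: 50% of €46,400 = €23,200
Penalty before surcharge: €23,200 + €1,590 = €24,790
Administrative surcharge: 10% of €24,790 = €2,479
Total penalty: €24,790 + €2,479 = €27,269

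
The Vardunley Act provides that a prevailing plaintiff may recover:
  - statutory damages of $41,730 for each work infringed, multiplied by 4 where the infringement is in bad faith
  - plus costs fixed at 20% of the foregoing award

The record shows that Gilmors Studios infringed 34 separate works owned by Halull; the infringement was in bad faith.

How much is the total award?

$6,810,336

Statutory damages: 34 × $41,730 = $1,418,820
Multiplied by 4: 4 × $1,418,820 = $5,675,280
Costs: 20% of $5,675,280 = $1,135,056
Award plus costs: $5,675,280 + $1,135,056 = $6,810,336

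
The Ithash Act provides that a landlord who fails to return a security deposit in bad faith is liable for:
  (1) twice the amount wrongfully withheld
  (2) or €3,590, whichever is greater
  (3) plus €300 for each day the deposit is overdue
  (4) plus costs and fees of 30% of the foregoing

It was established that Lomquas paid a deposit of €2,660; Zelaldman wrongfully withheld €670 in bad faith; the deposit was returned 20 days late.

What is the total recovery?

Doubled: 2 × €670 = €1,340
Minimum €3,590: €1,340 is below the minimum → €3,590
Late-return penalty: 20 × €300 = €6,000
Damages plus late penalty: €3,590 + €6,000 = €9,590
Costs and fees: 30% of €9,590 = €2,877
Total recovery: €9,590 + €2,877 = €12,467

€12,467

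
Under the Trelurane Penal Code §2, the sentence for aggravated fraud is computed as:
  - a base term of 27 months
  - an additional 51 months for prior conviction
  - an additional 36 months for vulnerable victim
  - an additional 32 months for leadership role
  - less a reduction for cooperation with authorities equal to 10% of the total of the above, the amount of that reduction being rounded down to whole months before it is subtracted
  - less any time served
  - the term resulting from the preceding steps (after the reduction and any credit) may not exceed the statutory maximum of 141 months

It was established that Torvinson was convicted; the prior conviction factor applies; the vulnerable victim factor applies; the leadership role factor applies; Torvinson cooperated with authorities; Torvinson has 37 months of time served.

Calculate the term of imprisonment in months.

95 months

Prior conviction enhancement: +51 months
Vulnerable victim enhancement: +36 months
Leadership role enhancement: +32 months
Adjusted term: 27 months + 51 months + 36 months + 32 months = 146 months
Cooperation with authorities reduction: 10% of 146 months = 14 months (rounded down)
After reduction: 146 − 14 = 132 months
Less time served: 132 months − 37 months = 95 months
Cap at 141 months: 95 months is within the cap, no reduction.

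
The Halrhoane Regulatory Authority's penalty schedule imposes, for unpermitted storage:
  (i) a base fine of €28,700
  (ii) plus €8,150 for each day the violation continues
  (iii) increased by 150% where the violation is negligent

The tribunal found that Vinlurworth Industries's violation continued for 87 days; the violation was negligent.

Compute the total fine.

€1,844,375

Per-day component: 87 × €8,150 = €709,050
Base plus per-day: €28,700 + €709,050 = €737,750
Enhancement: 150% of €737,750 = €1,106,625
Enhanced fine: €737,750 + €1,106,625 = €1,844,375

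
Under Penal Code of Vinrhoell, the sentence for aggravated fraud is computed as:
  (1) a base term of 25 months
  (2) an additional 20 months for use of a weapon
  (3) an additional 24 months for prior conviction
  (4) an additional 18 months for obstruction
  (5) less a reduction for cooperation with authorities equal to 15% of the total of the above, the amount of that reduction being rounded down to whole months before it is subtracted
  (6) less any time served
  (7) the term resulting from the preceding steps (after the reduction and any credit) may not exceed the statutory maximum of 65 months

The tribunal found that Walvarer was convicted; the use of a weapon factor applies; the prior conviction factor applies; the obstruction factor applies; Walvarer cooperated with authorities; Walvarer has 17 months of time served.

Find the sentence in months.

57 months

Use of a weapon enhancement: +20 months
Prior conviction enhancement: +24 months
Obstruction enhancement: +18 months
Adjusted term: 25 months + 20 months + 24 months + 18 months = 87 months
Cooperation with authorities reduction: 15% of 87 months = 13 months (rounded down)
After reduction: 87 − 13 = 74 months
Less time served: 74 months − 17 months = 57 months
Cap at 65 months: 57 months is within the cap, no reduction.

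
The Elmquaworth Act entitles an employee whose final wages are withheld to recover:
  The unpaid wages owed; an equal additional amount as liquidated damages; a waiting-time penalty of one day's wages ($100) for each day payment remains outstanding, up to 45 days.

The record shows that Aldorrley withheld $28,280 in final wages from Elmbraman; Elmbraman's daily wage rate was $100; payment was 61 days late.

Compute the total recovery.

Liquidated damages (equal amount): $28,280
Penalty days: min(61, 45) = 45
Waiting-time penalty: 45 × $100 = $4,500
Total award: $28,280 + $28,280 + $4,500 = $61,060

$61,060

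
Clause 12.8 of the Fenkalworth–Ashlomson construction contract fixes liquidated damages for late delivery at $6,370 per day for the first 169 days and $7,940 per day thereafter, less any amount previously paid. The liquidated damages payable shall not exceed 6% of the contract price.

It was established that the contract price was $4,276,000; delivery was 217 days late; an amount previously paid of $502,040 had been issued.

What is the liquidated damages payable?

First 169 days: 169 × $6,370 = $1,076,530
Remaining days: (217 − 169) × $7,940 = $381,120
Accrued per-day damages: $1,076,530 + $381,120 = $1,457,650
Less amount previously paid: $1,457,650 − $502,040 = $955,610
Cap: 6% of $4,276,000 = $256,560
Cap at $256,560: $955,610 exceeds the cap → $256,560

$256,560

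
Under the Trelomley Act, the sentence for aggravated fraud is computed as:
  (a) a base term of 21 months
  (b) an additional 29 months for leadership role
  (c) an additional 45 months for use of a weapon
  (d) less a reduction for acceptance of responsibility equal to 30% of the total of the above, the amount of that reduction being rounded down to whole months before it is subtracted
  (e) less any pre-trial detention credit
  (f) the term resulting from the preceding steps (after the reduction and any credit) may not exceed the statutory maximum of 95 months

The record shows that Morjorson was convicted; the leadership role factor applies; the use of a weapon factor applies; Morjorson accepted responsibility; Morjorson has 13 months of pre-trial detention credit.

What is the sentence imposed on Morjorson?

Leadership role enhancement: +29 months
Use of a weapon enhancement: +45 months
Adjusted term: 21 months + 29 months + 45 months = 95 months
Acceptance of responsibility reduction: 30% of 95 months = 28 months (rounded down)
After reduction: 95 − 28 = 67 months
Less pre-trial detention credit: 67 months − 13 months = 54 months
Cap at 95 months: 54 months is within the cap, no reduction.

54 months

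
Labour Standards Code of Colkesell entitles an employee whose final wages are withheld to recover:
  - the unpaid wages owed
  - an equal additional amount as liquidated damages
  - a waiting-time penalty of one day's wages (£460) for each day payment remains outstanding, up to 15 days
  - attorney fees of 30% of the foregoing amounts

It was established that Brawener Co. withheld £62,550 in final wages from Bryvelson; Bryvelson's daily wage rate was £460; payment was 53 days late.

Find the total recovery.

Liquidated damages (equal amount): £62,550
Penalty days: min(53, 15) = 15
Waiting-time penalty: 15 × £460 = £6,900
Subtotal: £62,550 + £62,550 + £6,900 = £132,000
Attorney fees: 30% of £132,000 = £39,600
Total award: £132,000 + £39,600 = £171,600

£171,600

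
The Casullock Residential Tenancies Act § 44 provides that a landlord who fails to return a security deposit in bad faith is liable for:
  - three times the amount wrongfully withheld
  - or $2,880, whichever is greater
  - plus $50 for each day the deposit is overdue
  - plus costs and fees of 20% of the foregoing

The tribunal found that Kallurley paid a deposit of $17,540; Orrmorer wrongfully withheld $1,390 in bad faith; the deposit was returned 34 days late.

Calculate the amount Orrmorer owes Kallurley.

Trebled: 3 × $1,390 = $4,170
Minimum $2,880: $4,170 meets the minimum, no increase.
Late-return penalty: 34 × $50 = $1,700
Damages plus late penalty: $4,170 + $1,700 = $5,870
Costs and fees: 20% of $5,870 = $1,174
Total recovery: $5,870 + $1,174 = $7,044

$7,044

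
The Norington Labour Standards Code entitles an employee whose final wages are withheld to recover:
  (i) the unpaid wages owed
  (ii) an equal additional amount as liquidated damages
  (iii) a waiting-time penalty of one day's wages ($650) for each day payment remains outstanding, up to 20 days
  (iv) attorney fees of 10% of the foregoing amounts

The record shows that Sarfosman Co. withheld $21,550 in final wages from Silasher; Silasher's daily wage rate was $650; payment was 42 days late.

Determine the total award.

$61,710

Liquidated damages (equal amount): $21,550
Penalty days: min(42, 20) = 20
Waiting-time penalty: 20 × $650 = $13,000
Subtotal: $21,550 + $21,550 + $13,000 = $56,100
Attorney fees: 10% of $56,100 = $5,610
Total award: $56,100 + $5,610 = $61,710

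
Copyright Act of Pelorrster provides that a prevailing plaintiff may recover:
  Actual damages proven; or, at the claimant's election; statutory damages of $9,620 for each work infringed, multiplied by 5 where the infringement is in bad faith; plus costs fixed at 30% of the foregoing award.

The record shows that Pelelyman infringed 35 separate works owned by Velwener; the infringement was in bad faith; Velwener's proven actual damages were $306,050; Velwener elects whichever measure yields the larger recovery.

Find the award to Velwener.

$2,188,550

Statutory damages: 35 × $9,620 = $336,700
Multiplied by 5: 5 × $336,700 = $1,683,500
Greater of actual damages ($306,050) or enhanced statutory damages ($1,683,500): $1,683,500
Costs: 30% of $1,683,500 = $505,050
Award plus costs: $1,683,500 + $505,050 = $2,188,550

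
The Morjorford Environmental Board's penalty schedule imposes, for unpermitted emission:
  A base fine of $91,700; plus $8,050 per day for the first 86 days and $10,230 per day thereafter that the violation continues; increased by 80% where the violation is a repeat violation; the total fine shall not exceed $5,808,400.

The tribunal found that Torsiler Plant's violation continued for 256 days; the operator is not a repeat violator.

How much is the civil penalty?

First 86 days: 86 × $8,050 = $692,300
Remaining days: (256 − 86) × $10,230 = $1,739,100
Per-day component: $692,300 + $1,739,100 = $2,431,400
Base plus per-day: $91,700 + $2,431,400 = $2,523,100
The operator is not a repeat violator: no 80% increase.
Cap at $5,808,400: $2,523,100 is within the cap, no reduction.

$2,523,100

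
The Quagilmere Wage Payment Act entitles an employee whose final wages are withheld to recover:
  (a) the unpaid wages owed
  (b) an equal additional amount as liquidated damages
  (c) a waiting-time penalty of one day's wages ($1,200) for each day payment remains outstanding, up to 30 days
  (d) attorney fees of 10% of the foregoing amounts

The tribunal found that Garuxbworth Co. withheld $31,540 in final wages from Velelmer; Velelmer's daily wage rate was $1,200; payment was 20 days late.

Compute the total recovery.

$95,788

Liquidated damages (equal amount): $31,540
Penalty days: min(20, 30) = 20
Waiting-time penalty: 20 × $1,200 = $24,000
Subtotal: $31,540 + $31,540 + $24,000 = $87,080
Attorney fees: 10% of $87,080 = $8,708
Total award: $87,080 + $8,708 = $95,788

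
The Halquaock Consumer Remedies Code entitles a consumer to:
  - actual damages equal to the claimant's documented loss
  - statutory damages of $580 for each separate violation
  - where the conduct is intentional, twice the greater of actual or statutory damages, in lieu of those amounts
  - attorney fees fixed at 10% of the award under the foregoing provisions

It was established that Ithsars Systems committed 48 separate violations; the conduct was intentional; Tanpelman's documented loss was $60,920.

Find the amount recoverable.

Statutory damages: 48 × $580 = $27,840
Greater of actual damages ($60,920) or statutory damages ($27,840): $60,920
Doubled: 2 × $60,920 = $121,840
Attorney fees: 10% of $121,840 = $12,184
Total recovery: $121,840 + $12,184 = $134,024

$134,024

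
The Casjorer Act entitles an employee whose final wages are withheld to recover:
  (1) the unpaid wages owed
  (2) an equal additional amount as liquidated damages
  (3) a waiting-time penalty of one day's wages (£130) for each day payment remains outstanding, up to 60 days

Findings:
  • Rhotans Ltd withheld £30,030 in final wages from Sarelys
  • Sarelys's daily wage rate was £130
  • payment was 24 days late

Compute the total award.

£63,180

Liquidated damages (equal amount): £30,030
Penalty days: min(24, 60) = 24
Waiting-time penalty: 24 × £130 = £3,120
Total award: £30,030 + £30,030 + £3,120 = £63,180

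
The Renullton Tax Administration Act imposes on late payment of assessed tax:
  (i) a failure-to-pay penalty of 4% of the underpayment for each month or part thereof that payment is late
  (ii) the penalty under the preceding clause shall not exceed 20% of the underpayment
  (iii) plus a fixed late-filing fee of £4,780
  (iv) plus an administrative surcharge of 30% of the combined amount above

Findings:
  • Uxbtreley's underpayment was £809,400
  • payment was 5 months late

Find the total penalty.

£216,658

Accrued rate: 4% × 5 = 20%, capped at 20% → 20%
Failure-to-pay penalty: 20% of £809,400 = £161,880
Penalty before surcharge: £161,880 + £4,780 = £166,660
Administrative surcharge: 30% of £166,660 = £49,998
Total penalty: £166,660 + £49,998 = £216,658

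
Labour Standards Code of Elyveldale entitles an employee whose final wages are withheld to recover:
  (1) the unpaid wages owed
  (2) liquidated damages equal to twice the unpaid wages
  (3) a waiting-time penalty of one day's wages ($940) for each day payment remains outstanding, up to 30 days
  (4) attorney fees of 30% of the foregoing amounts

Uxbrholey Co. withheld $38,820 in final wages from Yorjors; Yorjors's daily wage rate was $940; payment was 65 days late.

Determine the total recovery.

Doubled: 2 × $38,820 = $77,640
Penalty days: min(65, 30) = 30
Waiting-time penalty: 30 × $940 = $28,200
Subtotal: $38,820 + $77,640 + $28,200 = $144,660
Attorney fees: 30% of $144,660 = $43,398
Total award: $144,660 + $43,398 = $188,058

$188,058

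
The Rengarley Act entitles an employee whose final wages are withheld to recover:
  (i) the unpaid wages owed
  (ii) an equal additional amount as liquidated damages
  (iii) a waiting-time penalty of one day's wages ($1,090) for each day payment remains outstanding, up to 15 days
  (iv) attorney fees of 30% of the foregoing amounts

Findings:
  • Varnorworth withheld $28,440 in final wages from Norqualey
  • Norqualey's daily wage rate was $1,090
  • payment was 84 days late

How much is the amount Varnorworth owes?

Liquidated damages (equal amount): $28,440
Penalty days: min(84, 15) = 15
Waiting-time penalty: 15 × $1,090 = $16,350
Subtotal: $28,440 + $28,440 + $16,350 = $73,230
Attorney fees: 30% of $73,230 = $21,969
Total award: $73,230 + $21,969 = $95,199

Total award: $95,199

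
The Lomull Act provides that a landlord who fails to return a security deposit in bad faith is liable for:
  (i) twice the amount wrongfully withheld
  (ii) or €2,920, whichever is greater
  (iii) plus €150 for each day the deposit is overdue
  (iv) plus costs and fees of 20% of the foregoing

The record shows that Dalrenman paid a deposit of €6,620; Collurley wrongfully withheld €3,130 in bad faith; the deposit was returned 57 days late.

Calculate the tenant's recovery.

Doubled: 2 × €3,130 = €6,260
Minimum €2,920: €6,260 meets the minimum, no increase.
Late-return penalty: 57 × €150 = €8,550
Damages plus late penalty: €6,260 + €8,550 = €14,810
Costs and fees: 20% of €14,810 = €2,962
Total recovery: €14,810 + €2,962 = €17,772

Recovery: €17,772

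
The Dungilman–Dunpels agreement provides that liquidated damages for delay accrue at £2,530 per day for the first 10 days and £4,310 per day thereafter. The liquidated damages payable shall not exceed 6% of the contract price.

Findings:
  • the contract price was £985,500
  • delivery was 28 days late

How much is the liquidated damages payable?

First 10 days: 10 × £2,530 = £25,300
Remaining days: (28 − 10) × £4,310 = £77,580
Accrued per-day damages: £25,300 + £77,580 = £102,880
Cap: 6% of £985,500 = £59,130
Cap at £59,130: £102,880 exceeds the cap → £59,130

£59,130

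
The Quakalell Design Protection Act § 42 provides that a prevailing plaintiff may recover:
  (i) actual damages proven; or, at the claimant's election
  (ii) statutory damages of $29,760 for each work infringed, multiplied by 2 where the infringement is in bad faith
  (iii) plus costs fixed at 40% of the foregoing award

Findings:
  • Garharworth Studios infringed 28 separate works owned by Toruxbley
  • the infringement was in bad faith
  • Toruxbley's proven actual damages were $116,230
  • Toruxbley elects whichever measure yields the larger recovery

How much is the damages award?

Award: $2,333,184

Statutory damages: 28 × $29,760 = $833,280
Doubled: 2 × $833,280 = $1,666,560
Greater of actual damages ($116,230) or enhanced statutory damages ($1,666,560): $1,666,560
Costs: 40% of $1,666,560 = $666,624
Award plus costs: $1,666,560 + $666,624 = $2,333,184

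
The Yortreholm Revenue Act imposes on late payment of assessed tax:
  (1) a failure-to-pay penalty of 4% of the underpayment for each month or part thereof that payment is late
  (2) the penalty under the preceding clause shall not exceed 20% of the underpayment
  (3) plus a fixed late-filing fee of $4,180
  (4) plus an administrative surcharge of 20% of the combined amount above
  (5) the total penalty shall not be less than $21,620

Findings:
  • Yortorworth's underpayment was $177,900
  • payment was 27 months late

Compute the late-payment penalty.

Accrued rate: 4% × 27 = 108%, capped at 20% → 20%
Failure-to-pay penalty: 20% of $177,900 = $35,580
Penalty before surcharge: $35,580 + $4,180 = $39,760
Administrative surcharge: 20% of $39,760 = $7,952
Total penalty: $39,760 + $7,952 = $47,712
Minimum $21,620: $47,712 meets the minimum, no increase.

$47,712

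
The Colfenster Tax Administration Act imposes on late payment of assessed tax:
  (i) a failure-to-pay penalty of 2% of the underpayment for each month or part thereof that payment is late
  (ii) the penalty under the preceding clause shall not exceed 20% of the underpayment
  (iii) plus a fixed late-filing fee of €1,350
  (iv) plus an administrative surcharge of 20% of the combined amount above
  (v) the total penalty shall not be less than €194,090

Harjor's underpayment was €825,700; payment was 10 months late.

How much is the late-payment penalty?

Accrued rate: 2% × 10 = 20%, capped at 20% → 20%
Failure-to-pay penalty: 20% of €825,700 = €165,140
Penalty before surcharge: €165,140 + €1,350 = €166,490
Administrative surcharge: 20% of €166,490 = €33,298
Total penalty: €166,490 + €33,298 = €199,788
Minimum €194,090: €199,788 meets the minimum, no increase.

Penalty: €199,788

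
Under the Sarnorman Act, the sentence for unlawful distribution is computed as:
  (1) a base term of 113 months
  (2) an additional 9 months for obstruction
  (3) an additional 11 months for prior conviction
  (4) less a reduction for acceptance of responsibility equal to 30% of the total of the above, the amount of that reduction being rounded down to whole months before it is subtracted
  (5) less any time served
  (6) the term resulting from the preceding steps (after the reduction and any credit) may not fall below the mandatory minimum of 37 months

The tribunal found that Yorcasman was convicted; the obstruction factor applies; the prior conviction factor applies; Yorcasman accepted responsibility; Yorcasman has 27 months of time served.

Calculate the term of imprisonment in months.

Obstruction enhancement: +9 months
Prior conviction enhancement: +11 months
Adjusted term: 113 months + 9 months + 11 months = 133 months
Acceptance of responsibility reduction: 30% of 133 months = 39 months (rounded down)
After reduction: 133 − 39 = 94 months
Less time served: 94 months − 27 months = 67 months
Minimum 37 months: 67 months meets the minimum, no increase.

67 months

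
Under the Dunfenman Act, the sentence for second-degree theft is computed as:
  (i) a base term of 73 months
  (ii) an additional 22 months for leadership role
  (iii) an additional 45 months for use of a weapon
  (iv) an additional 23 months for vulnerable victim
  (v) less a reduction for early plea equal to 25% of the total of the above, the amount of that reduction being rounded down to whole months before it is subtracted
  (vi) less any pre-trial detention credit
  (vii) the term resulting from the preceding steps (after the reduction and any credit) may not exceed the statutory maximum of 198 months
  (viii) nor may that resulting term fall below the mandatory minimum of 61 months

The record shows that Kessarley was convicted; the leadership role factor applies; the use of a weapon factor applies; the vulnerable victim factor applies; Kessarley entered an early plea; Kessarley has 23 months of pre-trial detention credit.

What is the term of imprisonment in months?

100 months

Leadership role enhancement: +22 months
Use of a weapon enhancement: +45 months
Vulnerable victim enhancement: +23 months
Adjusted term: 73 months + 22 months + 45 months + 23 months = 163 months
Early plea reduction: 25% of 163 months = 40 months (rounded down)
After reduction: 163 − 40 = 123 months
Less pre-trial detention credit: 123 months − 23 months = 100 months
Cap at 198 months: 100 months is within the cap, no reduction.
Minimum 61 months: 100 months meets the minimum, no increase.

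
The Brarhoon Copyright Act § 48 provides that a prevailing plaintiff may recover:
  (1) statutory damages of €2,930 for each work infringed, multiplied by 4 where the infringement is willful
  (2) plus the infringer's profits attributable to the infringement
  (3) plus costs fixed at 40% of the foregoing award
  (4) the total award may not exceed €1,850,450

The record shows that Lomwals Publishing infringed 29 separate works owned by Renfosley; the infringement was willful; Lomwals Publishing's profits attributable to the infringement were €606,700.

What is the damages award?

€1,325,212

Statutory damages: 29 × €2,930 = €84,970
Multiplied by 4: 4 × €84,970 = €339,880
Combined award: €339,880 + €606,700 = €946,580
Costs: 40% of €946,580 = €378,632
Award plus costs: €946,580 + €378,632 = €1,325,212
Cap at €1,850,450: €1,325,212 is within the cap, no reduction.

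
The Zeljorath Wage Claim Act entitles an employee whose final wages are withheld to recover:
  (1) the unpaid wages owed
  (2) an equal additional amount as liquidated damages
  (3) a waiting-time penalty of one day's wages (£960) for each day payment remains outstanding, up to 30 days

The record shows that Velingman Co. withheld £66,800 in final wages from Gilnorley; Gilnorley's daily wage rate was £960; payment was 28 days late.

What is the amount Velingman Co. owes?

£160,480

Liquidated damages (equal amount): £66,800
Penalty days: min(28, 30) = 28
Waiting-time penalty: 28 × £960 = £26,880
Total award: £66,800 + £66,800 + £26,880 = £160,480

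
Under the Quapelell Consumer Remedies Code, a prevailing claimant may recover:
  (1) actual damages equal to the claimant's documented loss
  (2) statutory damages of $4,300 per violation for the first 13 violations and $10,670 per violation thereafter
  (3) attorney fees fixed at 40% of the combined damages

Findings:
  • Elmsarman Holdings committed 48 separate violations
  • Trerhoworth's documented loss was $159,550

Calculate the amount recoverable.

First 13 violations: 13 × $4,300 = $55,900
Remaining violations: (48 − 13) × $10,670 = $373,450
Statutory damages: $55,900 + $373,450 = $429,350
Combined damages: $159,550 + $429,350 = $588,900
Attorney fees: 40% of $588,900 = $235,560
Total recovery: $588,900 + $235,560 = $824,460

$824,460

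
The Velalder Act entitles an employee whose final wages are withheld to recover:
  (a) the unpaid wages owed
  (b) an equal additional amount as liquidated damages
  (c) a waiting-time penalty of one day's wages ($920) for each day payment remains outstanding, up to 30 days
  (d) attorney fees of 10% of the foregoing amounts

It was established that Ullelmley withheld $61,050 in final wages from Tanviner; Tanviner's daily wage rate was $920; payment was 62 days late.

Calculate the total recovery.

$164,670

Liquidated damages (equal amount): $61,050
Penalty days: min(62, 30) = 30
Waiting-time penalty: 30 × $920 = $27,600
Subtotal: $61,050 + $61,050 + $27,600 = $149,700
Attorney fees: 10% of $149,700 = $14,970
Total award: $149,700 + $14,970 = $164,670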